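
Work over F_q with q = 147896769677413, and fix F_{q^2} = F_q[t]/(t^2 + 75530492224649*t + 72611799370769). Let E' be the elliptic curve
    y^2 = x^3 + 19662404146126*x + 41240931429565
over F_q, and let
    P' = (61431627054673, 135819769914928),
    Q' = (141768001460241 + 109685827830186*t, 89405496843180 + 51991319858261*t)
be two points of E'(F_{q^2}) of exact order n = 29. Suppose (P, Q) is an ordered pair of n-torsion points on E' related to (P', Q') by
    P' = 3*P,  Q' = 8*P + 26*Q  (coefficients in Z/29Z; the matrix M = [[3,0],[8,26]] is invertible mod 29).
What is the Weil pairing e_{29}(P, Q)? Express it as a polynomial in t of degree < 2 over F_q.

101138307531081 + 92662680036146*t

e_{29} is bilinear + alternating on E[29], so e_{29}(3*P, 8*P + 26*Q) = e_{29}(P,Q)^(3*26-0*8).
3*26 - 0*8 = 78; reduced mod 29: det = 20, inverse 16.
Build f_{29,P'} and f_{29,Q'} via the 5-bit ladder of 29=11101_2; evaluate at shifted divisors; quotient in F_{147896769677413^2}.
Miller gives e_{29}(P',Q') = 76778466195436 + 67280652343413*t in F_{147896769677413^2}.
Finally e_{29}(P,Q) = 101138307531081 + 92662680036146*t.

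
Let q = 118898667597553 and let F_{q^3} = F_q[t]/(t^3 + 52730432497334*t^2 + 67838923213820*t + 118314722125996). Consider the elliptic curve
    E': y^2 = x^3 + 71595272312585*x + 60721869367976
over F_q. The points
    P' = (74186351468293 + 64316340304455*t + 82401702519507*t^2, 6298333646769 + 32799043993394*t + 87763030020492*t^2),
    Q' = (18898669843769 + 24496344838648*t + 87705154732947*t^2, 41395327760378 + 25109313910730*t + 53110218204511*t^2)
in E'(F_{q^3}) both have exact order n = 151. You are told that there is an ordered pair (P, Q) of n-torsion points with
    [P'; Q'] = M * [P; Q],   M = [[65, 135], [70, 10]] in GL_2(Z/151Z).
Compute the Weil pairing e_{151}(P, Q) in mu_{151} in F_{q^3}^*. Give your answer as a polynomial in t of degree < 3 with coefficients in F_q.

e_{151}(aP+bQ,cP+dQ) = e_{151}(P,Q)^(ad-bc); with (a,b,c,d)=(65,135,70,10) this gives the det-151 law.
det M = 65*10 - 135*70 = -8800 = 109 (mod 151); 109^{-1} = 133 (mod 151).
Run Miller on y^2=x^3+71595272312585*x+60721869367976 over F_{118898667597553}: ladder 10010111 (8 bits); e = f_P(D_Q)/f_Q(D_P).
e_{151}(P',Q') = 48486258735114 + 48928927285024*t + 89635393158911*t^2.
(48486258735114 + 48928927285024*t + 89635393158911*t^2)^{133} mod (118898667597553,f) = 42466563207633 + 85588061116983*t + 29857003310292*t^2.

42466563207633 + 85588061116983*t + 29857003310292*t^2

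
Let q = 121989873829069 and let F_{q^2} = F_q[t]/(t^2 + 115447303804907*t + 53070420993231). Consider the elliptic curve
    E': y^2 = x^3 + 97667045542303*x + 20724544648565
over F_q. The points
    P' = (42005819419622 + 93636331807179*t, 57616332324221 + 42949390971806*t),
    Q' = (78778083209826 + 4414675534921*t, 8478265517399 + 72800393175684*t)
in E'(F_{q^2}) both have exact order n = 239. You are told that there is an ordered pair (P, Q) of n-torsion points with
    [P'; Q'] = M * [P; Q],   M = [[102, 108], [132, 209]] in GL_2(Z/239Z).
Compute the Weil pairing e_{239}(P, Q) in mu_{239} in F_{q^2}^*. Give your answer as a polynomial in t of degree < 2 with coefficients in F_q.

98047163746242 + 26528331465227*t

e_{239} is bilinear + alternating on E[239], so e_{239}(102*P + 108*Q, 132*P + 209*Q) = e_{239}(P,Q)^(102*209-108*132).
Inverting 131 mod 239: 104. Thus e_{239}(P,Q) = e(P',Q')^{104}.
Build f_{239,P'} and f_{239,Q'} via the 8-bit ladder of 239=11101111_2; evaluate at shifted divisors; quotient in F_{121989873829069^2}.
Miller gives e_{239}(P',Q') = 85327031364399 + 81740116635727*t in F_{121989873829069^2}.
Finally e_{239}(P,Q) = 98047163746242 + 26528331465227*t.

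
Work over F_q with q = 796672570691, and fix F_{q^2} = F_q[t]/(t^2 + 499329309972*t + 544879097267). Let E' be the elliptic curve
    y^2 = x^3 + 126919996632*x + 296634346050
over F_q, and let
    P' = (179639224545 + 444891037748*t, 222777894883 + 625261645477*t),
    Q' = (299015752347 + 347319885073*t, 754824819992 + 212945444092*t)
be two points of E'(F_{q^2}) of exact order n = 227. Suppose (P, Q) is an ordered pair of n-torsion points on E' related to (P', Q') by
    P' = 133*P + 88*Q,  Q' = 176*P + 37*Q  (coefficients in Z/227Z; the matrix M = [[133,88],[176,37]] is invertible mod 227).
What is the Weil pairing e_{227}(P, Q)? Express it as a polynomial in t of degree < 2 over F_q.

Alternating bilinearity on E[227] (values in mu_{227} in F_{796672570691^2}) gives e(P',Q') = e(P,Q)^det(M).
So e_{227}(P,Q) = e_{227}(P',Q')^{69}, since 102*69 = 1 mod 227.
Miller loop for e_{227} over F_{796672570691^2}: bits of 227 = 11100011; 7 double steps + 4 add steps, l/v at each.
The quotient is 565554440107 + 282435908057*t.
Raise to 69: e(P,Q) = 179730125801 + 748620483819*t in mu_{227}.

179730125801 + 748620483819*t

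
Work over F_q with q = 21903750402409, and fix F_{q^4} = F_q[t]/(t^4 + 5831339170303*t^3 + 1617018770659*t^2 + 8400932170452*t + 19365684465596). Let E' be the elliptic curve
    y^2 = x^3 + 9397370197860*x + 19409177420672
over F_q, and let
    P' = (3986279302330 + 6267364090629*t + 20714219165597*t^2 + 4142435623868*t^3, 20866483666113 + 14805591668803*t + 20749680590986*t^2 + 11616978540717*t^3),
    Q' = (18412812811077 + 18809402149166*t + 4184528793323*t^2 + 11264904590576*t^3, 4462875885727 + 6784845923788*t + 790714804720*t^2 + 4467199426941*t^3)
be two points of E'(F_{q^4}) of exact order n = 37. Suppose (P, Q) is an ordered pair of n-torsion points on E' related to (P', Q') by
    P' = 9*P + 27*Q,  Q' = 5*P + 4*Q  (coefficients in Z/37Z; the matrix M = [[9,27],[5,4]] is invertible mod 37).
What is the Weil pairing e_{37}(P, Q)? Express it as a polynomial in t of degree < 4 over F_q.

15501981851378 + 15272788438528*t + 20097931688083*t^2 + 9177833522241*t^3

e_{37}(aP+bQ,cP+dQ) = e_{37}(P,Q)^(ad-bc); with (a,b,c,d)=(9,27,5,4) this gives the det-37 law.
So e_{37}(P,Q) = e_{37}(P',Q')^{34}, since 12*34 = 1 mod 37.
Miller loop for e_{37} over F_{21903750402409^4}: bits of 37 = 100101; 5 double steps + 2 add steps, l/v at each.
The quotient is 3835322186555 + 1965160518348*t + 13852485511275*t^2 + 5434736299859*t^3.
e_{37}(P,Q) = (3835322186555 + 1965160518348*t + 13852485511275*t^2 + 5434736299859*t^3)^{34} = 15501981851378 + 15272788438528*t + 20097931688083*t^2 + 9177833522241*t^3.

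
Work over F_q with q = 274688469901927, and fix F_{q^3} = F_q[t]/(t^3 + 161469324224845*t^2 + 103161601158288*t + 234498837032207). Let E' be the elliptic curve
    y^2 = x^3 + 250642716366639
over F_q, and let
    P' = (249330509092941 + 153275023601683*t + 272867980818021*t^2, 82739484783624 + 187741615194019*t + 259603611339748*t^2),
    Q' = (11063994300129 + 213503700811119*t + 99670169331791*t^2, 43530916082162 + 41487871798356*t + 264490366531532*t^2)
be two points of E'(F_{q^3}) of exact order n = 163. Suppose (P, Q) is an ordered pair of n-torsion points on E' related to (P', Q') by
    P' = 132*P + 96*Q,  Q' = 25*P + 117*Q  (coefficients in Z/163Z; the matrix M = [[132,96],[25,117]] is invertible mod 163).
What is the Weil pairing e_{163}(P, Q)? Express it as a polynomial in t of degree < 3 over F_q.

197065865508512 + 115264504237280*t + 140952347596279*t^2

Since e_{163}(P,P)=e_{163}(Q,Q)=1 and e_{163}(Q,P)=e_{163}(P,Q)^{-1}, expanding e_{163}(132*P + 96*Q,25*P + 117*Q) leaves e(P,Q)^det(M).
det M = 132*117 - 96*25 = 13044 = 4 (mod 163); 4^{-1} = 41 (mod 163).
Build f_{163,P'} and f_{163,Q'} via the 8-bit ladder of 163=10100011_2; evaluate at shifted divisors; quotient in F_{274688469901927^3}.
f_P(D_Q)/f_Q(D_P) = 208773689260190 + 195996204228358*t + 206894696022402*t^2.
Hence e(P,Q) = 197065865508512 + 115264504237280*t + 140952347596279*t^2 in F_{274688469901927^3}^*.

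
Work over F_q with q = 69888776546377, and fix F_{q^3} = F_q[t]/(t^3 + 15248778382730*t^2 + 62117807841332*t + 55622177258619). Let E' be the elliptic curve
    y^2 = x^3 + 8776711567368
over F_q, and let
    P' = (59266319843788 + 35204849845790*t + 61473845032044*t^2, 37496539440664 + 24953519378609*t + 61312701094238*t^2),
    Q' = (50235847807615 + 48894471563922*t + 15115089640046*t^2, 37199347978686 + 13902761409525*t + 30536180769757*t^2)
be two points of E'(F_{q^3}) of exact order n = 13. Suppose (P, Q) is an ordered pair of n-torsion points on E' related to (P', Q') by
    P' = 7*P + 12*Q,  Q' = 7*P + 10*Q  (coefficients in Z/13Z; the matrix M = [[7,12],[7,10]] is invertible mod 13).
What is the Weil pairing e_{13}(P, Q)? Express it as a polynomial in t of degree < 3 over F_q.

40500152525189 + 19355268266959*t + 25103027430886*t^2

The 13-Weil pairing on E[13] over F_{69888776546377} is alternating-bilinear: e_{13}(P',Q') = e_{13}(P,Q)^det(M).
det M = 7*10 - 12*7 = -14 = 12 (mod 13); 12^{-1} = 12 (mod 13).
Miller loop for e_{13} over F_{69888776546377^3}: bits of 13 = 1101; 3 double steps + 2 add steps, l/v at each.
So e_{13}(P',Q') = 66654025475282 + 1510140430509*t + 34882538552087*t^2.
(66654025475282 + 1510140430509*t + 34882538552087*t^2)^{12} mod (69888776546377,f) = 40500152525189 + 19355268266959*t + 25103027430886*t^2.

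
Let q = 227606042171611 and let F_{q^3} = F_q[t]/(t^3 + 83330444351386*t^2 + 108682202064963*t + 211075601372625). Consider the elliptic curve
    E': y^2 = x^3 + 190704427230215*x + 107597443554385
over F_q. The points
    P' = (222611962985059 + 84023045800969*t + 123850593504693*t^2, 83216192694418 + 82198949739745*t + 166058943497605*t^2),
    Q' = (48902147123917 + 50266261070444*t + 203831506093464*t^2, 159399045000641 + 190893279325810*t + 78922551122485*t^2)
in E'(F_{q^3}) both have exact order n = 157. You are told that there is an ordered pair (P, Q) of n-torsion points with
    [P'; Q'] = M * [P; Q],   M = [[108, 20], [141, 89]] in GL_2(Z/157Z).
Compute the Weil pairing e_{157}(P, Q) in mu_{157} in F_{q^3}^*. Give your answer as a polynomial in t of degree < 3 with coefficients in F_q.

e_{157} is bilinear + alternating on E[157], so e_{157}(108*P + 20*Q, 141*P + 89*Q) = e_{157}(P,Q)^(108*89-20*141).
So e_{157}(P,Q) = e_{157}(P',Q')^{23}, since 41*23 = 1 mod 157.
Miller loop for e_{157} over F_{227606042171611^3}: bits of 157 = 10011101; 7 double steps + 4 add steps, l/v at each.
Result: e(P',Q') = 83320350707064 + 6686923474973*t + 86121395613154*t^2.
Raise to 23: e(P,Q) = 6612232871922 + 122185341781256*t + 124801356898716*t^2 in mu_{157}.

6612232871922 + 122185341781256*t + 124801356898716*t^2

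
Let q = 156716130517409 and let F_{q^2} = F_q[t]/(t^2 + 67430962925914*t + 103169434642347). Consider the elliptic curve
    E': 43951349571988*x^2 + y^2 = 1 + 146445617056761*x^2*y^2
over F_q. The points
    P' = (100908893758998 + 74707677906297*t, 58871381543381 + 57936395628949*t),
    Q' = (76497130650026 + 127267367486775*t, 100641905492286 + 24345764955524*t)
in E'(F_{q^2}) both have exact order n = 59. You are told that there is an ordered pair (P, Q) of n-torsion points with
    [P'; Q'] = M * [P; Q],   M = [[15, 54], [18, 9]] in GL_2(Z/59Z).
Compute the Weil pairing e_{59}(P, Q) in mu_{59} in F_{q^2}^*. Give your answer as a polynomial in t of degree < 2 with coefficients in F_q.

60712073037127 + 9351726589348*t

e_{59} is bilinear + alternating on E[59], so e_{59}(15*P + 54*Q, 18*P + 9*Q) = e_{59}(P,Q)^(15*9-54*18).
Inverting 48 mod 59: 16. Thus e_{59}(P,Q) = e(P',Q')^{16}.
Map (x,y)_Ed via u=(1+y)/(1-y), v=(1+y)/((1-y)x) to Montgomery A=64449480460971,B=100365936850442; then to (a',b')=(65335599447721,82358106704115).
Build f_{59,P'} and f_{59,Q'} via the 6-bit ladder of 59=111011_2; evaluate at shifted divisors; quotient in F_{156716130517409^2}.
Result: e(P',Q') = 131800777539897 + 99746877613737*t.
Hence e(P,Q) = 60712073037127 + 9351726589348*t in F_{156716130517409^2}^*.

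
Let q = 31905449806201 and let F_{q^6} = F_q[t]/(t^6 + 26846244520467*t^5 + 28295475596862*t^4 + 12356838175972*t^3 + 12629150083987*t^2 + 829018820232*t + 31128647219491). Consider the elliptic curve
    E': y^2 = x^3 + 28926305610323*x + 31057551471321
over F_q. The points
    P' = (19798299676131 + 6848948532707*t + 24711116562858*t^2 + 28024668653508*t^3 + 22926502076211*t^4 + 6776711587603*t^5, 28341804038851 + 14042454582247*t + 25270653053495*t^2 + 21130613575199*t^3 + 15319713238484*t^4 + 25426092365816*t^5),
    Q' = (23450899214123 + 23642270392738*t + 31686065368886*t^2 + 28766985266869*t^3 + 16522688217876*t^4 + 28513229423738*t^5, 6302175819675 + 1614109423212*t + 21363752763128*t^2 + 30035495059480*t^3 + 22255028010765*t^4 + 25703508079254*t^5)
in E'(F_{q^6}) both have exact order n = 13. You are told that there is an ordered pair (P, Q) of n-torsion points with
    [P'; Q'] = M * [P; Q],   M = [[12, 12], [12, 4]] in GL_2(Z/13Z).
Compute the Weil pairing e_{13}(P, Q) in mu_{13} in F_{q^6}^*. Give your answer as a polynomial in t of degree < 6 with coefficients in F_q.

Since e_{13}(P,P)=e_{13}(Q,Q)=1 and e_{13}(Q,P)=e_{13}(P,Q)^{-1}, expanding e_{13}(12*P + 12*Q,12*P + 4*Q) leaves e(P,Q)^det(M).
Inverting 8 mod 13: 5. Thus e_{13}(P,Q) = e(P',Q')^{5}.
4-bit Miller (1101) on E'/F_{31905449806201} with a'=28926305610323, b'=31057551471321: accumulate tangent/chord ratios at Q'+S and P'+S'.
Result: e(P',Q') = 24452787960103 + 14735463983375*t + 12290467812186*t^2 + 19618936044998*t^3 + 6663956356510*t^4 + 14401120565708*t^5.
Finally e_{13}(P,Q) = 6924072519952 + 17515977261298*t + 20418974577180*t^2 + 16674366405227*t^3 + 19082617755015*t^4 + 14666744329554*t^5.

6924072519952 + 17515977261298*t + 20418974577180*t^2 + 16674366405227*t^3 + 19082617755015*t^4 + 14666744329554*t^5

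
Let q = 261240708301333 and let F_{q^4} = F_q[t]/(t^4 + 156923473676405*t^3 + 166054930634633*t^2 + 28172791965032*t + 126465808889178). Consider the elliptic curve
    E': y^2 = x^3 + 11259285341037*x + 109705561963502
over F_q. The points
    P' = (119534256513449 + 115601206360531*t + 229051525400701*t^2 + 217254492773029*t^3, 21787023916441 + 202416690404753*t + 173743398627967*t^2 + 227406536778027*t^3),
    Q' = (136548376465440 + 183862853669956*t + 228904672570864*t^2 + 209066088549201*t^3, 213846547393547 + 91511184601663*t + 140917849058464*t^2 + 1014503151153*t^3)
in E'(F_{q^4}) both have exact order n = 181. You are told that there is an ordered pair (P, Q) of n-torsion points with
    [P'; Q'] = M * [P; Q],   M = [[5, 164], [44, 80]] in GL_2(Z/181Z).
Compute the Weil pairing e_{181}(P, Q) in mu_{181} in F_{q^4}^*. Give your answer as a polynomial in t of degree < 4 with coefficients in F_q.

49585176819174 + 200422897034666*t + 228531720466558*t^2 + 112517240668117*t^3

e_{181} is bilinear + alternating on E[181], so e_{181}(5*P + 164*Q, 44*P + 80*Q) = e_{181}(P,Q)^(5*80-164*44).
So e_{181}(P,Q) = e_{181}(P',Q')^{73}, since 62*73 = 1 mod 181.
8-bit Miller (10110101) on E'/F_{261240708301333} with a'=11259285341037, b'=109705561963502: accumulate tangent/chord ratios at Q'+S and P'+S'.
Result: e(P',Q') = 119354325545863 + 23217563137123*t + 195696765188666*t^2 + 185811378566509*t^3.
Thus e_{181}(P,Q) = 49585176819174 + 200422897034666*t + 228531720466558*t^2 + 112517240668117*t^3.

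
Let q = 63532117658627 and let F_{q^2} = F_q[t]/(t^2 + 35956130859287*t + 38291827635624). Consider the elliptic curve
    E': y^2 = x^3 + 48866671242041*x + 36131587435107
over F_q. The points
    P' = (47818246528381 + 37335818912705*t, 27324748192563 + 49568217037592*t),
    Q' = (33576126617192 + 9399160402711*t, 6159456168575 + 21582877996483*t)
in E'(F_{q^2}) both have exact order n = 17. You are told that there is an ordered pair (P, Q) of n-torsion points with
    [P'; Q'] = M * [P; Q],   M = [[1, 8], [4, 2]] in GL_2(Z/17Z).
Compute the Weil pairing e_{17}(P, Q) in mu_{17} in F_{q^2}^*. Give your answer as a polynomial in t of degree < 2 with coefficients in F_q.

Alternating bilinearity on E[17] (values in mu_{17} in F_{63532117658627^2}) gives e(P',Q') = e(P,Q)^det(M).
det(M) mod 17 = 4; its inverse in (Z/17)^* is 13 (check: 4*13 mod 17 = 1).
n = 17 = (10001)_2 (5 bits, wt 2); accumulate f_{17,P'}(Q'+S)/f_{17,P'}(S) along the 4-step ladder.
So e_{17}(P',Q') = 33460407536382 + 28582612538148*t.
Hence e(P,Q) = 14141476590575 + 37132678027029*t in F_{63532117658627^2}^*.

14141476590575 + 37132678027029*t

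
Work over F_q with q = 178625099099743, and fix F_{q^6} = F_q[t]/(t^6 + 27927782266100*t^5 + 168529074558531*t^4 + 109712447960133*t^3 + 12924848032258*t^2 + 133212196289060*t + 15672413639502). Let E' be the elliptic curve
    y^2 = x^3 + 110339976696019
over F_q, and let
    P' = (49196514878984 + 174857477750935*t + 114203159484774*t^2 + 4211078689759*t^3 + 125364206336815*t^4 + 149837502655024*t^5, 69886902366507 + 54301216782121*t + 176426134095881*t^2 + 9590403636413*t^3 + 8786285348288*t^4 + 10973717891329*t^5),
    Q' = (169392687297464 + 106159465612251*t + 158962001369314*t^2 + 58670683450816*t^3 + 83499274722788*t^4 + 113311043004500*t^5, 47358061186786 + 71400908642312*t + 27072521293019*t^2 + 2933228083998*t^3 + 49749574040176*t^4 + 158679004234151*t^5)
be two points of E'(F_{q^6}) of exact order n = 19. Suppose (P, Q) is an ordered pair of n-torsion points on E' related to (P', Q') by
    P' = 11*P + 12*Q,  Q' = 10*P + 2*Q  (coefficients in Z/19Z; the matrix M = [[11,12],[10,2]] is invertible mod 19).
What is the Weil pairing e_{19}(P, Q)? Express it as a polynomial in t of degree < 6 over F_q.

140572935589154 + 120403532701734*t + 91827522935685*t^2 + 78391155474624*t^3 + 27052239238959*t^4 + 52617643517930*t^5

Alternating bilinearity on E[19] (values in mu_{19} in F_{178625099099743^6}) gives e(P',Q') = e(P,Q)^det(M).
11*2 - 12*10 = -98; reduced mod 19: det = 16, inverse 6.
Run Miller on y^2=x^3+110339976696019 over F_{178625099099743}: ladder 10011 (5 bits); e = f_P(D_Q)/f_Q(D_P).
e_{19}(P',Q') = 121370075539514 + 130378663795196*t + 135087540178806*t^2 + 18173371301843*t^3 + 175306827925615*t^4 + 19878190287405*t^5.
Raise to 6: e(P,Q) = 140572935589154 + 120403532701734*t + 91827522935685*t^2 + 78391155474624*t^3 + 27052239238959*t^4 + 52617643517930*t^5 in mu_{19}.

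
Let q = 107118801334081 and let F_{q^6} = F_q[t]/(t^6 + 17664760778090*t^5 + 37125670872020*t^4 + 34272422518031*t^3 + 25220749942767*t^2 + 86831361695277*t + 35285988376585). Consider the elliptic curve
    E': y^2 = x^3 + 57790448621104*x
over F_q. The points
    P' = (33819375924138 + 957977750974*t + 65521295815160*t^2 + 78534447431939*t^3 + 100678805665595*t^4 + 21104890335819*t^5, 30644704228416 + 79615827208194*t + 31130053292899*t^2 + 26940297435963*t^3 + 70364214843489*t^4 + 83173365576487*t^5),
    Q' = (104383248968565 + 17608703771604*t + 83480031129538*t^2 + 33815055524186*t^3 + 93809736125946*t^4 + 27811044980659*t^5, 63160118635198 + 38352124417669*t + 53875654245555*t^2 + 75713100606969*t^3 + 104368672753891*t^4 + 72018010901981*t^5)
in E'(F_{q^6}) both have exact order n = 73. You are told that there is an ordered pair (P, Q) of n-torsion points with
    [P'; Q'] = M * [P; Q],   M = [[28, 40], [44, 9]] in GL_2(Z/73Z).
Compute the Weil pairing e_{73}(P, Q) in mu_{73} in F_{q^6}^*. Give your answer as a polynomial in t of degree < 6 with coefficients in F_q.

14730493378563 + 106199439877389*t + 51207374380098*t^2 + 77807985608319*t^3 + 96167350282393*t^4 + 47744936535731*t^5

e_{73} is bilinear + alternating on E[73], so e_{73}(28*P + 40*Q, 44*P + 9*Q) = e_{73}(P,Q)^(28*9-40*44).
det(M) mod 73 = 25; its inverse in (Z/73)^* is 38 (check: 25*38 mod 73 = 1).
Build f_{73,P'} and f_{73,Q'} via the 7-bit ladder of 73=1001001_2; evaluate at shifted divisors; quotient in F_{107118801334081^6}.
The quotient is 38603419212692 + 81137094156033*t + 16416947631473*t^2 + 38692170942749*t^3 + 69351618551081*t^4 + 47020187960684*t^5.
Raise to 38: e(P,Q) = 14730493378563 + 106199439877389*t + 51207374380098*t^2 + 77807985608319*t^3 + 96167350282393*t^4 + 47744936535731*t^5 in mu_{73}.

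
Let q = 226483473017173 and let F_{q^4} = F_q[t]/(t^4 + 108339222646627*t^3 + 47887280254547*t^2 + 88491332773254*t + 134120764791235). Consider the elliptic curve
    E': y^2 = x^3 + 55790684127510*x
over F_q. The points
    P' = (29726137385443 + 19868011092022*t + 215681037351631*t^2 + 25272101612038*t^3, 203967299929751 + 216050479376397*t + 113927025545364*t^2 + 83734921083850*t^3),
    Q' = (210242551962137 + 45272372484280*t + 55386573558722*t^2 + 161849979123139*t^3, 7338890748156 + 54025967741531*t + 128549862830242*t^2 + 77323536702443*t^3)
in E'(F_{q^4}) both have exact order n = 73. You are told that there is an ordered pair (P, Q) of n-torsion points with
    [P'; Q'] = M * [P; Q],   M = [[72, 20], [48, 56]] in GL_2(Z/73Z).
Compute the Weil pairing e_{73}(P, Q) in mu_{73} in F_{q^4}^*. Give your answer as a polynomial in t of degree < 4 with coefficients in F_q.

109760749985323 + 76695248669132*t + 61752324765931*t^2 + 39119290447669*t^3

Since e_{73}(P,P)=e_{73}(Q,Q)=1 and e_{73}(Q,P)=e_{73}(P,Q)^{-1}, expanding e_{73}(72*P + 20*Q,48*P + 56*Q) leaves e(P,Q)^det(M).
72*56 - 20*48 = 3072; reduced mod 73: det = 6, inverse 61.
Miller loop for e_{73} over F_{226483473017173^4}: bits of 73 = 1001001; 6 double steps + 2 add steps, l/v at each.
The quotient is 125770319341675 + 203296204961379*t + 135132240584135*t^2 + 143065785349058*t^3.
e_{73}(P,Q) = (125770319341675 + 203296204961379*t + 135132240584135*t^2 + 143065785349058*t^3)^{61} = 109760749985323 + 76695248669132*t + 61752324765931*t^2 + 39119290447669*t^3.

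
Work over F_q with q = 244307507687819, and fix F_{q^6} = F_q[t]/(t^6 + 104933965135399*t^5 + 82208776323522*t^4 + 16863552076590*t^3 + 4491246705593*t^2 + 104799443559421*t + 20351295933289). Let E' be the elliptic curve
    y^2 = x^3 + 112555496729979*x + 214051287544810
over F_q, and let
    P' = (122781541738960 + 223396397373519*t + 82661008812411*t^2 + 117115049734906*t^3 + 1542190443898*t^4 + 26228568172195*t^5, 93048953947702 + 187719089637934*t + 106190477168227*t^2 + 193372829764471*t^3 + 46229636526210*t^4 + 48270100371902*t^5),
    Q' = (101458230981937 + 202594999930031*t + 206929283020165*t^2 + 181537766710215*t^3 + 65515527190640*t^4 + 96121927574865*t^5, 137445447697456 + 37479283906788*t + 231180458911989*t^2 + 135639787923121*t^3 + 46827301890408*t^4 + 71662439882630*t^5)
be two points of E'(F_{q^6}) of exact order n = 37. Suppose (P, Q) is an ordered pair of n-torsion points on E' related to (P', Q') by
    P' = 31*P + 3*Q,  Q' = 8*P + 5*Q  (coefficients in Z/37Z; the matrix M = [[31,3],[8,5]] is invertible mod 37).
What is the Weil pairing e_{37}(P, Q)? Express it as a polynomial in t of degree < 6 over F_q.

The 37-Weil pairing on E[37] over F_{244307507687819} is alternating-bilinear: e_{37}(P',Q') = e_{37}(P,Q)^det(M).
det(M) mod 37 = 20; its inverse in (Z/37)^* is 13 (check: 20*13 mod 37 = 1).
Miller loop for e_{37} over F_{244307507687819^6}: bits of 37 = 100101; 5 double steps + 2 add steps, l/v at each.
So e_{37}(P',Q') = 151663239503018 + 243016262408946*t + 45821372266052*t^2 + 54370794180131*t^3 + 225840252351473*t^4 + 114641046383572*t^5.
Thus e_{37}(P,Q) = 60238643883214 + 204556143438893*t + 124194178887659*t^2 + 15394774931497*t^3 + 66021660352430*t^4 + 231410799588413*t^5.

60238643883214 + 204556143438893*t + 124194178887659*t^2 + 15394774931497*t^3 + 66021660352430*t^4 + 231410799588413*t^5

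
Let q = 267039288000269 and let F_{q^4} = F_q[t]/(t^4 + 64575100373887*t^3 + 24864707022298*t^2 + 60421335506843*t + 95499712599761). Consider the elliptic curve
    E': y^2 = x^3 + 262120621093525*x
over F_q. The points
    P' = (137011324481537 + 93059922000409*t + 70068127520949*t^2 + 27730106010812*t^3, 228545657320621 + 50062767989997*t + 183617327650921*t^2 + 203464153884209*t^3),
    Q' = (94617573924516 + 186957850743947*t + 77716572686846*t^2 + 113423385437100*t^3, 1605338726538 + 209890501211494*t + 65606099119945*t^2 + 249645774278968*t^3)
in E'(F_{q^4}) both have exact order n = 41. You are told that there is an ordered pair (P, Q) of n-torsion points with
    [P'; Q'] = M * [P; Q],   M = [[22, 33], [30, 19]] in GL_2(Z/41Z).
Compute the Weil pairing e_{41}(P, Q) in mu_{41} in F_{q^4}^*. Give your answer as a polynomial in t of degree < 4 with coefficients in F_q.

Alternating bilinearity on E[41] (values in mu_{41} in F_{267039288000269^4}) gives e(P',Q') = e(P,Q)^det(M).
det M = 22*19 - 33*30 = -572 = 2 (mod 41); 2^{-1} = 21 (mod 41).
n = 41 = (101001)_2 (6 bits, wt 3); accumulate f_{41,P'}(Q'+S)/f_{41,P'}(S) along the 5-step ladder.
Miller gives e_{41}(P',Q') = 174244094698798 + 181384357058838*t + 8168103142020*t^2 + 199713514937624*t^3 in F_{267039288000269^4}.
(174244094698798 + 181384357058838*t + 8168103142020*t^2 + 199713514937624*t^3)^{21} mod (267039288000269,f) = 132616597036860 + 11038909727571*t + 163275018771571*t^2 + 70506198557885*t^3.

132616597036860 + 11038909727571*t + 163275018771571*t^2 + 70506198557885*t^3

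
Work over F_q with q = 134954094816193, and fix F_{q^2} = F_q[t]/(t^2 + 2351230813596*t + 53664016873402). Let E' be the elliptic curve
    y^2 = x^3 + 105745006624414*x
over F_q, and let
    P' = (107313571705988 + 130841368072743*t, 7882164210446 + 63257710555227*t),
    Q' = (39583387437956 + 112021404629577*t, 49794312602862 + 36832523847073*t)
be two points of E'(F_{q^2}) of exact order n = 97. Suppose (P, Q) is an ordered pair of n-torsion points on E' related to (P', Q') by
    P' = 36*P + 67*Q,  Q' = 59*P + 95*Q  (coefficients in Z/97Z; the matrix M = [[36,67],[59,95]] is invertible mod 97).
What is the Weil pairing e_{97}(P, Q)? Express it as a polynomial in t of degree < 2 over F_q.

e_{97} is bilinear + alternating on E[97], so e_{97}(36*P + 67*Q, 59*P + 95*Q) = e_{97}(P,Q)^(36*95-67*59).
36*95 - 67*59 = -533; reduced mod 97: det = 49, inverse 2.
Run Miller on y^2=x^3+105745006624414*x over F_{134954094816193}: ladder 1100001 (7 bits); e = f_P(D_Q)/f_Q(D_P).
f_P(D_Q)/f_Q(D_P) = 34353655761579 + 108595977893555*t.
Raise to 2: e(P,Q) = 116340582805313 + 70027572598818*t in mu_{97}.

116340582805313 + 70027572598818*t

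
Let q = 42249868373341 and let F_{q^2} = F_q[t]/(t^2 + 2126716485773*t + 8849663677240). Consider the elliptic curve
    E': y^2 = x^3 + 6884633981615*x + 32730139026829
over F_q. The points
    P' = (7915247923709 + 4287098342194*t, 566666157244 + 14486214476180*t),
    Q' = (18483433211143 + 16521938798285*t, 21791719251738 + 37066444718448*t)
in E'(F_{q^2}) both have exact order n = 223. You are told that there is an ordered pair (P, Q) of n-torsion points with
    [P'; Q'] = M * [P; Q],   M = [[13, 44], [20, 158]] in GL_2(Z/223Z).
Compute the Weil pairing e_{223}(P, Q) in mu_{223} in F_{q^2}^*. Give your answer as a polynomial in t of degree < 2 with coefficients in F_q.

Under M = [[13,44],[20,158]] in GL_2(Z/223), e_{223}(P',Q') = e_{223}(P,Q)^(13*158-44*20 mod 223).
det(M) mod 223 = 59; its inverse in (Z/223)^* is 189 (check: 59*189 mod 223 = 1).
Miller loop for e_{223} over F_{42249868373341^2}: bits of 223 = 11011111; 7 double steps + 6 add steps, l/v at each.
So e_{223}(P',Q') = 13288406986645 + 34089090848120*t.
Thus e_{223}(P,Q) = 39603192779049 + 39757024853416*t.

39603192779049 + 39757024853416*t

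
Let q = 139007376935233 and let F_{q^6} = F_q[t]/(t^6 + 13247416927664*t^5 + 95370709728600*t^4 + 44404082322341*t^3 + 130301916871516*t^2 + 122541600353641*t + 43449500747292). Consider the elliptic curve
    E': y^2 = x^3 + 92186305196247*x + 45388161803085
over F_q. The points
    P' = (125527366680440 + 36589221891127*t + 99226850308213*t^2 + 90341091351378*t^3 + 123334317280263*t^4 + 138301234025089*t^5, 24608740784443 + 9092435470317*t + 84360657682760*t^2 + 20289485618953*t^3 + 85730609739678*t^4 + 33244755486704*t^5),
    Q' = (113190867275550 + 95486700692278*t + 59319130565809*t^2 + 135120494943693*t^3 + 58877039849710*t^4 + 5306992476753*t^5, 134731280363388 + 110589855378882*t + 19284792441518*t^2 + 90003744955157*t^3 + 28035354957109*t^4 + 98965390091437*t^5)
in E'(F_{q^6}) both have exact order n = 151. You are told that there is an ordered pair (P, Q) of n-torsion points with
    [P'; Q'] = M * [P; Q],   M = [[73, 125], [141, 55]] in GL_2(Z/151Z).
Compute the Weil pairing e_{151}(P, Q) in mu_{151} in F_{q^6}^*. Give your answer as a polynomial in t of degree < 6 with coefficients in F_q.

Alternating bilinearity on E[151] (values in mu_{151} in F_{139007376935233^6}) gives e(P',Q') = e(P,Q)^det(M).
Inverting 131 mod 151: 83. Thus e_{151}(P,Q) = e(P',Q')^{83}.
Miller loop for e_{151} over F_{139007376935233^6}: bits of 151 = 10010111; 7 double steps + 4 add steps, l/v at each.
f_P(D_Q)/f_Q(D_P) = 136362617276228 + 55388355745782*t + 137105397958460*t^2 + 20676649440960*t^3 + 99328398090850*t^4 + 21093902095576*t^5.
Finally e_{151}(P,Q) = 17524809149555 + 121908442162284*t + 116529525964246*t^2 + 39434841090956*t^3 + 62121722901836*t^4 + 134626613344884*t^5.

17524809149555 + 121908442162284*t + 116529525964246*t^2 + 39434841090956*t^3 + 62121722901836*t^4 + 134626613344884*t^5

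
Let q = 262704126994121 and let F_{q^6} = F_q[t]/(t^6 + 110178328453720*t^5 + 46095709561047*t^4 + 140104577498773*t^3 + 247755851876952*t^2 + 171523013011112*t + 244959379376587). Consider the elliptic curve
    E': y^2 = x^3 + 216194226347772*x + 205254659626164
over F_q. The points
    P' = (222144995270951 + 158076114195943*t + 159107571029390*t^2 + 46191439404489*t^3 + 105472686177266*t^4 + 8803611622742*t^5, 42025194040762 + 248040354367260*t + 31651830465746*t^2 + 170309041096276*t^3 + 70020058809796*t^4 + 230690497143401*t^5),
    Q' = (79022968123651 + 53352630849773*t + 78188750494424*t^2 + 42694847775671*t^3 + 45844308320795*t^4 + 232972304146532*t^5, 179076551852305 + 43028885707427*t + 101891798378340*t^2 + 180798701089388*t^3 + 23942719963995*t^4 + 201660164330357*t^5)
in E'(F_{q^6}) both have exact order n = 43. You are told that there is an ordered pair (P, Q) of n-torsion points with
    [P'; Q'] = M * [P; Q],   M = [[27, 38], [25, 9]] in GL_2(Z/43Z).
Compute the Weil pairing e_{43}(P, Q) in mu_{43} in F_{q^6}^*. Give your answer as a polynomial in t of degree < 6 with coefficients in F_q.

Under M = [[27,38],[25,9]] in GL_2(Z/43), e_{43}(P',Q') = e_{43}(P,Q)^(27*9-38*25 mod 43).
Hence e(P,Q) = e(P',Q')^{9} where 9 = 24^{-1} mod 43.
n = 43 = (101011)_2 (6 bits, wt 4); accumulate f_{43,P'}(Q'+S)/f_{43,P'}(S) along the 5-step ladder.
The quotient is 17339050643965 + 136936507863996*t + 61434388580131*t^2 + 178690075415619*t^3 + 59654406893745*t^4 + 197661147352555*t^5.
Hence e(P,Q) = 219027630854391 + 17014611502454*t + 97619879913346*t^2 + 239212622805379*t^3 + 62518734451553*t^4 + 126268686535411*t^5 in F_{262704126994121^6}^*.

219027630854391 + 17014611502454*t + 97619879913346*t^2 + 239212622805379*t^3 + 62518734451553*t^4 + 126268686535411*t^5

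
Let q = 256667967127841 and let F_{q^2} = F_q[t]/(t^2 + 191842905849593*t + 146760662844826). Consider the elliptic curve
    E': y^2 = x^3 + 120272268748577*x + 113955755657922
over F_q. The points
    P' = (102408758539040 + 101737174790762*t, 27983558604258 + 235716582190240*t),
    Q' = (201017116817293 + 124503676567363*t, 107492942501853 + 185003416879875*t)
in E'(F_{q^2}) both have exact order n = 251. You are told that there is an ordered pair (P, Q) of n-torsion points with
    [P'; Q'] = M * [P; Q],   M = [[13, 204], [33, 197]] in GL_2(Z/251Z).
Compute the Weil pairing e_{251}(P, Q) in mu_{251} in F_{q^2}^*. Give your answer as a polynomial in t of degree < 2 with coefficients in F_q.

e_{251}(aP+bQ,cP+dQ) = e_{251}(P,Q)^(ad-bc); with (a,b,c,d)=(13,204,33,197) this gives the det-251 law.
13*197 - 204*33 = -4171; reduced mod 251: det = 96, inverse 34.
8-bit Miller (11111011) on E'/F_{256667967127841} with a'=120272268748577, b'=113955755657922: accumulate tangent/chord ratios at Q'+S and P'+S'.
Result: e(P',Q') = 153501991280308 + 158614773867503*t.
e_{251}(P,Q) = (153501991280308 + 158614773867503*t)^{34} = 232384856431219 + 23139325094730*t.

232384856431219 + 23139325094730*t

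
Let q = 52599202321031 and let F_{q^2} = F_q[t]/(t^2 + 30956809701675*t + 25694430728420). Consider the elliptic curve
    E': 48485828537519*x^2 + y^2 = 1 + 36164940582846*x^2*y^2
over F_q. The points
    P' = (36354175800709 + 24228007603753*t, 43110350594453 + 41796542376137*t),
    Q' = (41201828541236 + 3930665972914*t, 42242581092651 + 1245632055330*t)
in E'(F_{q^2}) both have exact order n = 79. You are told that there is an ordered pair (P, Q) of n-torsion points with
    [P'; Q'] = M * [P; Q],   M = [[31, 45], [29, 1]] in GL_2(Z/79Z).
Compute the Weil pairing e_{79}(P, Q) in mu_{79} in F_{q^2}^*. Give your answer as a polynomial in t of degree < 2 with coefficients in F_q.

Since e_{79}(P,P)=e_{79}(Q,Q)=1 and e_{79}(Q,P)=e_{79}(P,Q)^{-1}, expanding e_{79}(31*P + 45*Q,29*P + 1*Q) leaves e(P,Q)^det(M).
So e_{79}(P,Q) = e_{79}(P',Q')^{71}, since 69*71 = 1 mod 79.
Edwards->Montgomery: u=(1+y)/(1-y), v=u/x -> 6857092575384v^2=u^3+13551271849740u^2+u; then x_W=16230022568926u+5341927799889: y^2=x^3+12843087398527*x+11782276749548.
Miller loop for e_{79} over F_{52599202321031^2}: bits of 79 = 1001111; 6 double steps + 4 add steps, l/v at each.
Result: e(P',Q') = 1511011834444 + 28952340171388*t.
Hence e(P,Q) = 1478544706893 + 33756708331244*t in F_{52599202321031^2}^*.

1478544706893 + 33756708331244*t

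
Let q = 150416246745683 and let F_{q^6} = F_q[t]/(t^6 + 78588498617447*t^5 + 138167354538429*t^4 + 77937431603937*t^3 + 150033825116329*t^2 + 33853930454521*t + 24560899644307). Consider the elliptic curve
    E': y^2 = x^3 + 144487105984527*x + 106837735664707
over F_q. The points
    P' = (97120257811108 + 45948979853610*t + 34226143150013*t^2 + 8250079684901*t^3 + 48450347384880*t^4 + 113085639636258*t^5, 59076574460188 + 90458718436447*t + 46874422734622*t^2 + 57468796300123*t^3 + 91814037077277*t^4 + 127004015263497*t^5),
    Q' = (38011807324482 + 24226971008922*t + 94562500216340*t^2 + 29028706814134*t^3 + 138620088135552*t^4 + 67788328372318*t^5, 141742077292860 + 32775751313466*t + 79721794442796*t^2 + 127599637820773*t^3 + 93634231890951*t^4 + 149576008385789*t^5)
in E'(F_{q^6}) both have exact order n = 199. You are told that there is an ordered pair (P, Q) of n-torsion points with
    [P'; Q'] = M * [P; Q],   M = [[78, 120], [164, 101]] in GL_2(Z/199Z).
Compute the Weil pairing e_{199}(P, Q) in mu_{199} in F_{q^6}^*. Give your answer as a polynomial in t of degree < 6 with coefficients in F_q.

146266806314629 + 37010025515079*t + 118904741861646*t^2 + 94156597170109*t^3 + 63451442751324*t^4 + 79304202620465*t^5

Under M = [[78,120],[164,101]] in GL_2(Z/199), e_{199}(P',Q') = e_{199}(P,Q)^(78*101-120*164 mod 199).
Hence e(P,Q) = e(P',Q')^{137} where 137 = 138^{-1} mod 199.
Run Miller on y^2=x^3+144487105984527*x+106837735664707 over F_{150416246745683}: ladder 11000111 (8 bits); e = f_P(D_Q)/f_Q(D_P).
f_P(D_Q)/f_Q(D_P) = 114151283123065 + 41171276668341*t + 105899937836157*t^2 + 148027760777330*t^3 + 121417791808613*t^4 + 23360852153031*t^5.
e_{199}(P,Q) = (114151283123065 + 41171276668341*t + 105899937836157*t^2 + 148027760777330*t^3 + 121417791808613*t^4 + 23360852153031*t^5)^{137} = 146266806314629 + 37010025515079*t + 118904741861646*t^2 + 94156597170109*t^3 + 63451442751324*t^4 + 79304202620465*t^5.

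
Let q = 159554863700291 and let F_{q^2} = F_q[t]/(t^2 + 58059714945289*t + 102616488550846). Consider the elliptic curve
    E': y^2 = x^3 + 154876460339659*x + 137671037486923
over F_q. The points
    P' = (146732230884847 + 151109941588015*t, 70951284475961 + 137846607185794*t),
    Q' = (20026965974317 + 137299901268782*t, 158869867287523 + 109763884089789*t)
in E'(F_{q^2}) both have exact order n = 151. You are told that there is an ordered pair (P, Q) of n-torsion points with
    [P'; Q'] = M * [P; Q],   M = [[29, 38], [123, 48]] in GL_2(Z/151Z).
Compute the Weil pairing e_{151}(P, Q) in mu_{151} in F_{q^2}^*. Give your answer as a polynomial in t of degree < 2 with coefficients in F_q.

59015671972445 + 4847118388857*t

Alternating bilinearity on E[151] (values in mu_{151} in F_{159554863700291^2}) gives e(P',Q') = e(P,Q)^det(M).
det(M) mod 151 = 40; its inverse in (Z/151)^* is 34 (check: 40*34 mod 151 = 1).
n = 151 = (10010111)_2 (8 bits, wt 5); accumulate f_{151,P'}(Q'+S)/f_{151,P'}(S) along the 7-step ladder.
f_P(D_Q)/f_Q(D_P) = 128311350008525 + 63468670665587*t.
Thus e_{151}(P,Q) = 59015671972445 + 4847118388857*t.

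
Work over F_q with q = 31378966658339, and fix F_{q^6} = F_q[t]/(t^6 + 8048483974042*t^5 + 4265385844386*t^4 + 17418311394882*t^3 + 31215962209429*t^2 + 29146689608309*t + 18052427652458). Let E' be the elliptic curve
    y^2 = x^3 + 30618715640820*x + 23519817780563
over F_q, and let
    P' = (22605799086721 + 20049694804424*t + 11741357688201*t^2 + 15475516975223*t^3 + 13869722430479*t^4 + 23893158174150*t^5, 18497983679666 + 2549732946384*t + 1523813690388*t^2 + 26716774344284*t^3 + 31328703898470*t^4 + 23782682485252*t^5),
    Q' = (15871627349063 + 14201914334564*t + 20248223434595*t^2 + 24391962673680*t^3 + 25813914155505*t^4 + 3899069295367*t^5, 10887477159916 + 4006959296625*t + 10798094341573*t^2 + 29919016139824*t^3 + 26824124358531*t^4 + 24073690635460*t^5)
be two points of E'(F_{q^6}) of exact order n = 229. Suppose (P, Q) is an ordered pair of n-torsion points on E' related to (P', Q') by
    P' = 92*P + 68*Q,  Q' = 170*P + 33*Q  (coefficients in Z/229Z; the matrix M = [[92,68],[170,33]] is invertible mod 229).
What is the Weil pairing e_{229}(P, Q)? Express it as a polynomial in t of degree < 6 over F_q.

3600840923160 + 29346669318513*t + 4320791984369*t^2 + 8887727151896*t^3 + 5130558099302*t^4 + 28343568403153*t^5

Under M = [[92,68],[170,33]] in GL_2(Z/229), e_{229}(P',Q') = e_{229}(P,Q)^(92*33-68*170 mod 229).
So e_{229}(P,Q) = e_{229}(P',Q')^{220}, since 178*220 = 1 mod 229.
Build f_{229,P'} and f_{229,Q'} via the 8-bit ladder of 229=11100101_2; evaluate at shifted divisors; quotient in F_{31378966658339^6}.
f_P(D_Q)/f_Q(D_P) = 12796963298321 + 23093671693767*t + 14121779433108*t^2 + 8258446963542*t^3 + 30262434786483*t^4 + 20403866792877*t^5.
Raise to 220: e(P,Q) = 3600840923160 + 29346669318513*t + 4320791984369*t^2 + 8887727151896*t^3 + 5130558099302*t^4 + 28343568403153*t^5 in mu_{229}.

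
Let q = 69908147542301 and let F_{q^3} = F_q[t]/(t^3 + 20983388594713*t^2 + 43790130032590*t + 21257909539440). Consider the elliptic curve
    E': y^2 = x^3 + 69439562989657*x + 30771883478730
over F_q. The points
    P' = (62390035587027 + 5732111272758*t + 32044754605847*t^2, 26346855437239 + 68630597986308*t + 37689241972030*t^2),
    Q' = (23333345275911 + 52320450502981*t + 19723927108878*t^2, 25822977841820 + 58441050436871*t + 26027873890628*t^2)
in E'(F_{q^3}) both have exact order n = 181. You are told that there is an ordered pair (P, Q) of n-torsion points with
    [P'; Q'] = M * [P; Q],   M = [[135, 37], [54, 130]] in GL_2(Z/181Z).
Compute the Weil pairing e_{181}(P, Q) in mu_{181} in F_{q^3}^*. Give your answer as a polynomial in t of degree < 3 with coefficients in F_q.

11556211294670 + 30847231308086*t + 62013115093781*t^2

e_{181}(aP+bQ,cP+dQ) = e_{181}(P,Q)^(ad-bc); with (a,b,c,d)=(135,37,54,130) this gives the det-181 law.
So e_{181}(P,Q) = e_{181}(P',Q')^{168}, since 167*168 = 1 mod 181.
8-bit Miller (10110101) on E'/F_{69908147542301} with a'=69439562989657, b'=30771883478730: accumulate tangent/chord ratios at Q'+S and P'+S'.
So e_{181}(P',Q') = 30390735780280 + 47253272300274*t + 68805433966337*t^2.
e_{181}(P,Q) = (30390735780280 + 47253272300274*t + 68805433966337*t^2)^{168} = 11556211294670 + 30847231308086*t + 62013115093781*t^2.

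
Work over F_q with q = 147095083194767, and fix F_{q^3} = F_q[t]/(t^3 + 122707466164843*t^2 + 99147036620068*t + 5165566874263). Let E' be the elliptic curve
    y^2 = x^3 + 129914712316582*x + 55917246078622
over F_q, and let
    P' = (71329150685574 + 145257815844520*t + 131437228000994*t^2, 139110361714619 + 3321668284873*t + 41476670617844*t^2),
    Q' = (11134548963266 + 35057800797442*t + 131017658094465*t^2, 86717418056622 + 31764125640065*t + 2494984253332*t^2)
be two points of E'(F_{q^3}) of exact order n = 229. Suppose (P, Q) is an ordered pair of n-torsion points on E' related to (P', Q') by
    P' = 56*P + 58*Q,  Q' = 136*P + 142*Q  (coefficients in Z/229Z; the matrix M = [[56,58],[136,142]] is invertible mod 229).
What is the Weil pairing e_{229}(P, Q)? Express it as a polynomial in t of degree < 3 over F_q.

Alternating bilinearity on E[229] (values in mu_{229} in F_{147095083194767^3}) gives e(P',Q') = e(P,Q)^det(M).
So e_{229}(P,Q) = e_{229}(P',Q')^{68}, since 64*68 = 1 mod 229.
8-bit Miller (11100101) on E'/F_{147095083194767} with a'=129914712316582, b'=55917246078622: accumulate tangent/chord ratios at Q'+S and P'+S'.
So e_{229}(P',Q') = 48236314637224 + 96404399624159*t + 115446426833295*t^2.
(48236314637224 + 96404399624159*t + 115446426833295*t^2)^{68} mod (147095083194767,f) = 8983017027592 + 13450573244891*t + 127111076266683*t^2.

8983017027592 + 13450573244891*t + 127111076266683*t^2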